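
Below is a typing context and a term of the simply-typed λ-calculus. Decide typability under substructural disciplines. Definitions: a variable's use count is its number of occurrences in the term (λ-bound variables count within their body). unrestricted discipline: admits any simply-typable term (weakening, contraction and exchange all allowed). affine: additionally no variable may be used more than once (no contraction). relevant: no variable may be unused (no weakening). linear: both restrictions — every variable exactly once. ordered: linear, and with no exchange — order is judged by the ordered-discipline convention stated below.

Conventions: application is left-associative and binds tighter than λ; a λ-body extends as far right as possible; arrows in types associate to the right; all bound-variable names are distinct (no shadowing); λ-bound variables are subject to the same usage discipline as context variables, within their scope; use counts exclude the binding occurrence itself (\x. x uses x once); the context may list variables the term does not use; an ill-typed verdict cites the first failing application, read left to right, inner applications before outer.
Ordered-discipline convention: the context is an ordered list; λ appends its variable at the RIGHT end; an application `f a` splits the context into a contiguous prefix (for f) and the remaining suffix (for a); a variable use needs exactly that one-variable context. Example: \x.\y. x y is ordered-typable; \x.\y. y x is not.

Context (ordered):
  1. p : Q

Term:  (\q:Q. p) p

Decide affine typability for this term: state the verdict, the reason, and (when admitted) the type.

no — uses contraction: p ×2
use counts: p: 2×; q [bound]: 0×
left-to-right use order: p, p
typing: ✓ — Q
summary: ordered ✗ · linear ✗ · affine ✗ · relevant ✗ · unrestricted ✓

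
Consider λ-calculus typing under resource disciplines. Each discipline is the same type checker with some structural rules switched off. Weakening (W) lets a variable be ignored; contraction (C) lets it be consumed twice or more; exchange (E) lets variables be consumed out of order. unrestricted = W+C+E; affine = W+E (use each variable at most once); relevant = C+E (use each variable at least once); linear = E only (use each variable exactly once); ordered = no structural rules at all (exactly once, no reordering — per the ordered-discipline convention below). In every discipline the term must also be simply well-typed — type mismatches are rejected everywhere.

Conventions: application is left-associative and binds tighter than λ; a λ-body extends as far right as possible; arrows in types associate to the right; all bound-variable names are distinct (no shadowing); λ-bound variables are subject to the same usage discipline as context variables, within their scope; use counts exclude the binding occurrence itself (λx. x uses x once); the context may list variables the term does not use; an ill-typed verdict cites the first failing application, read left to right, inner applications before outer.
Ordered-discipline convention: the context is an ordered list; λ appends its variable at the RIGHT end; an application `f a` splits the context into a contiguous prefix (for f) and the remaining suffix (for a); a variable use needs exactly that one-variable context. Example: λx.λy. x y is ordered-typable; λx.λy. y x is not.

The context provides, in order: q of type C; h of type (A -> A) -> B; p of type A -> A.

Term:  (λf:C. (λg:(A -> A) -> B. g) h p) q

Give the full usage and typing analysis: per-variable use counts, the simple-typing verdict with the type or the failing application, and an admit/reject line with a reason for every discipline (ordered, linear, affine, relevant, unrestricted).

counts: q: 1×; h: 1×; p: 1×; f [bound]: 0×; g [bound]: 1×
order of uses: g, h, p, q
typing: ✓ — B
ordered ✗ (f never used (weakening))
linear ✗ (f never used (weakening))
affine ✓ (at most one use each (q, h, p, f, g))
relevant ✗ (f never used (weakening))
unrestricted ✓ (type-checks (B) and nothing is barred)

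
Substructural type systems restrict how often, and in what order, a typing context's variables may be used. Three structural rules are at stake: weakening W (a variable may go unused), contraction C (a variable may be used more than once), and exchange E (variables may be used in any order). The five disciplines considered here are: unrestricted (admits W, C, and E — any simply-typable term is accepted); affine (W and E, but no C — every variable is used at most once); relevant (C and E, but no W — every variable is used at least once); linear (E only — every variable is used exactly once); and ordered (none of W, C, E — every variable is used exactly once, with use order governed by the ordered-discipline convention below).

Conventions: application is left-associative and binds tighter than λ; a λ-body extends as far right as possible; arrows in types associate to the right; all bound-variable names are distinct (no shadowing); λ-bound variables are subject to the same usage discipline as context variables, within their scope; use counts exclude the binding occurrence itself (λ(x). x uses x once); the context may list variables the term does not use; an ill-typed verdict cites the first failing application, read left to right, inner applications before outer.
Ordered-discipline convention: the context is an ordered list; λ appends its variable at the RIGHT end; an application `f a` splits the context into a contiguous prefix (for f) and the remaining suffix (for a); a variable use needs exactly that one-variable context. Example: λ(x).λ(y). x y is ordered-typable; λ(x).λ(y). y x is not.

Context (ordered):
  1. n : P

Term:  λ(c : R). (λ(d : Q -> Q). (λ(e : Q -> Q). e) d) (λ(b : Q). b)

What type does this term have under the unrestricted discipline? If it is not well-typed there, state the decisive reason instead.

term : R -> Q -> Q
usage: n ×0; c [bound] ×0; d [bound] ×1; e [bound] ×1; b [bound] ×1
order of uses: e, d, b
typing: well-typed — term : R -> Q -> Q
per-discipline verdicts: ordered ✗; linear ✗; affine ✓; relevant ✗; unrestricted ✓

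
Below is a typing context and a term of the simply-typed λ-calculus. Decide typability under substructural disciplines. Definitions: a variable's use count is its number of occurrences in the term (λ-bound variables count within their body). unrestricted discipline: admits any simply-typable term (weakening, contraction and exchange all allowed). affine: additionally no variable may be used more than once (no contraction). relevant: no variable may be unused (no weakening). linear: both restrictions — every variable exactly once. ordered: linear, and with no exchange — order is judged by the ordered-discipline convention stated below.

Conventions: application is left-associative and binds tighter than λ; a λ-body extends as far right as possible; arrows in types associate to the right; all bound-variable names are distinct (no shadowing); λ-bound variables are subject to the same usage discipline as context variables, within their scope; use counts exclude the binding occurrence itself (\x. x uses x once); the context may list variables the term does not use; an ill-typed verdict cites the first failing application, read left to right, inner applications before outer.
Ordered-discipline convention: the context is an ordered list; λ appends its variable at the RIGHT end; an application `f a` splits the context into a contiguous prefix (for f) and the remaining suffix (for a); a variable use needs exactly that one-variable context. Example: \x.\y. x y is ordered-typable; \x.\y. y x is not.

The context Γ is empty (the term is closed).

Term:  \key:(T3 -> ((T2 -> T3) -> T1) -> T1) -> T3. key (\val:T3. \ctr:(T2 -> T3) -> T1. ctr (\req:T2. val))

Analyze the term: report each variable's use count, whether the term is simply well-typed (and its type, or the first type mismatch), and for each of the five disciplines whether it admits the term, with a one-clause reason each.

variable uses: key [bound]: 1, val [bound]: 1, ctr [bound]: 1, req [bound]: 0
uses in reading order: key, ctr, val
typing: well-typed at ((T3 -> ((T2 -> T3) -> T1) -> T1) -> T3) -> T3
ordered ✗ (req never used (weakening))
linear ✗ (req never used (weakening))
affine ✓ (none of key, val, ctr, req used more than once)
relevant ✗ (req never used (weakening))
unrestricted ✓ (typability at ((T3 -> ((T2 -> T3) -> T1) -> T1) -> T3) -> T3 is all that's needed)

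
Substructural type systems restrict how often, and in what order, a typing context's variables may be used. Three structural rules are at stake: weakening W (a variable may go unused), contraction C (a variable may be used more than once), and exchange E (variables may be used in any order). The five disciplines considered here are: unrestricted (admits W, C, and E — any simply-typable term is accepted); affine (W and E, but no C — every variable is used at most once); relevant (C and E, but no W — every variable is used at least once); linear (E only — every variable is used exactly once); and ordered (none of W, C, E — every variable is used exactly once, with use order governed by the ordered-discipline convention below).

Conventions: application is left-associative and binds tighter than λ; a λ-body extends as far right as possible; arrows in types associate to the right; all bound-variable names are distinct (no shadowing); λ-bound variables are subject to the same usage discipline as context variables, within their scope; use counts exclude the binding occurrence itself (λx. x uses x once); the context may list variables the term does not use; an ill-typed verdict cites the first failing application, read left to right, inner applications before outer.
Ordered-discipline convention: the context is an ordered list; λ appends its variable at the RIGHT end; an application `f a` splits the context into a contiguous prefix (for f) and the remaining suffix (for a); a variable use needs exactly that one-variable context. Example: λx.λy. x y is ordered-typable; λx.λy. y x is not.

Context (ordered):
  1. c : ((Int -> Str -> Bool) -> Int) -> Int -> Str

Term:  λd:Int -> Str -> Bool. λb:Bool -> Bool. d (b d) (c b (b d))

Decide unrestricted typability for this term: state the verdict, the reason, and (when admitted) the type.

no — a type mismatch blocks all five
use counts: c=1; d (bound)=3; b (bound)=3
left-to-right use order: d, b, d, c, b, b, d
typing: ill-typed: a function awaiting Bool gets Int -> Str -> Bool
summary: ordered ✗; linear ✗; affine ✗; relevant ✗; unrestricted ✗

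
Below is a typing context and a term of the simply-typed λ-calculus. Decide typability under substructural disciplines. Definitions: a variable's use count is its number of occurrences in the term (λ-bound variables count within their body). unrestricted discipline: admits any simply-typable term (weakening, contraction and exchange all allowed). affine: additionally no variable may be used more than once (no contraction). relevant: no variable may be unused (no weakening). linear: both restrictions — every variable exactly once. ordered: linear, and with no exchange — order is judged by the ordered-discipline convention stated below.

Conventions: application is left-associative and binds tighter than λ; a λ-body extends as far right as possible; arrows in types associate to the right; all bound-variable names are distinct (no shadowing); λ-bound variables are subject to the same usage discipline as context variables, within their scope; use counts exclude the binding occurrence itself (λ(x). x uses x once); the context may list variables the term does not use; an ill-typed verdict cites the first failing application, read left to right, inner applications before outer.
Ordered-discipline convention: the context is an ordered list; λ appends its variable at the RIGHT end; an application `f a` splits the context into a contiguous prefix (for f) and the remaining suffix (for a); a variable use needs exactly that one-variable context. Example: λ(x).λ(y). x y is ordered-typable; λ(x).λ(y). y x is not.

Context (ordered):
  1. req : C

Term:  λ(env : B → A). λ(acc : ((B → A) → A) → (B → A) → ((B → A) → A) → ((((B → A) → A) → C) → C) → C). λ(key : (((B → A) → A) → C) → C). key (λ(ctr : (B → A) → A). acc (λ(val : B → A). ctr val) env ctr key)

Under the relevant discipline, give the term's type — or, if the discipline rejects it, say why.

not well-typed under relevant — req left unused
use counts: req=0, env [bound]=1, acc [bound]=1, key [bound]=2, ctr [bound]=2, val [bound]=1
use order (left to right): key, acc, ctr, val, env, ctr, key
typing: well-typed — term : (B → A) → (((B → A) → A) → (B → A) → ((B → A) → A) → ((((B → A) → A) → C) → C) → C) → ((((B → A) → A) → C) → C) → C
summary: ordered ✗ | linear ✗ | affine ✗ | relevant ✗ | unrestricted ✓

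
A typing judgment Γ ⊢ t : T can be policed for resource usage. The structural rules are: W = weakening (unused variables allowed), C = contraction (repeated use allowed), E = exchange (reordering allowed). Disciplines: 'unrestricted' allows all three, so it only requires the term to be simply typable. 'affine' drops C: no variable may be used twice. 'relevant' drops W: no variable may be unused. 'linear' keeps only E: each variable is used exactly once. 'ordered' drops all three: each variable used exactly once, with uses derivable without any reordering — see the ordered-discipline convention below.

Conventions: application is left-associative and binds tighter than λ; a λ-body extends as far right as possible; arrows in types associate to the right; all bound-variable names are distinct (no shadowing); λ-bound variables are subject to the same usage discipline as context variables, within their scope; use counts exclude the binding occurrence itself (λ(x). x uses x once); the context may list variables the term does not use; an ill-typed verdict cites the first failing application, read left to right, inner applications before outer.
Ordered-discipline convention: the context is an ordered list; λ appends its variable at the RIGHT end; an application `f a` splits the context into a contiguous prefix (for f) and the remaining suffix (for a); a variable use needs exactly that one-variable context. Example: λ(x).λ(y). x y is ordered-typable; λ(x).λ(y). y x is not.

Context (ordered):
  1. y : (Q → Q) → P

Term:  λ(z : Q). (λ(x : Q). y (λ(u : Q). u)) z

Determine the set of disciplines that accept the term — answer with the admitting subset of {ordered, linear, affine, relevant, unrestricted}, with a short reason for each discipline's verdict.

accepted by: affine, unrestricted
use counts: y ×1; z [bound] ×1; x [bound] ×0; u [bound] ×1
left-to-right use order: y, u, z
typing: well-typed — term : Q → P
ordered ✗ (x never used (weakening))
linear ✗ (x never used (weakening))
affine ✓ (none of y, z, x, u used more than once)
relevant ✗ (x never used (weakening))
unrestricted ✓ (simply typable at Q → P; W, C, E all held)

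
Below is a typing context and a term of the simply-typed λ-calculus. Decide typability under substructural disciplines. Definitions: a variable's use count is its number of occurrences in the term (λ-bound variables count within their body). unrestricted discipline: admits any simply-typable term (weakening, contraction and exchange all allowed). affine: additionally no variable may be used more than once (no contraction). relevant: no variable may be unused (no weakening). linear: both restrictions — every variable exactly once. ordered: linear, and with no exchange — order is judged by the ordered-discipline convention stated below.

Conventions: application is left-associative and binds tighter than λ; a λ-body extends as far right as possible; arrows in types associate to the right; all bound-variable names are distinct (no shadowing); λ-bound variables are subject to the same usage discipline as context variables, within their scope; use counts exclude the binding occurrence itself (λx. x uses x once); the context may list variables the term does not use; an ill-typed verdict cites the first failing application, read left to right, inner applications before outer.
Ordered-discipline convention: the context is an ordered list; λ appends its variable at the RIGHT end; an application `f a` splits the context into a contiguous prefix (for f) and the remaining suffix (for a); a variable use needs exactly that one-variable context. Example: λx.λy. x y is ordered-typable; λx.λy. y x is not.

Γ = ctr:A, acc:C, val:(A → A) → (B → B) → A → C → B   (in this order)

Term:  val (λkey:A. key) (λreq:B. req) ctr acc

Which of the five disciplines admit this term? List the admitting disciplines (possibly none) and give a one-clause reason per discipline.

accepted by: linear, affine, relevant, unrestricted
counts: ctr: 1×, acc: 1×, val: 1×, key [bound]: 1×, req [bound]: 1×
uses in reading order: val, key, req, ctr, acc
typing: the term checks, with type B
ordered: ✗ — needs exchange: uses follow val, key, req, ctr, acc
linear: ✓ — each of ctr, acc, val, key, req used exactly once
affine: ✓ — no duplicate uses among ctr, acc, val, key, req
relevant: ✓ — every one of ctr, acc, val, key, req appears
unrestricted: ✓ — typability at B is all that's needed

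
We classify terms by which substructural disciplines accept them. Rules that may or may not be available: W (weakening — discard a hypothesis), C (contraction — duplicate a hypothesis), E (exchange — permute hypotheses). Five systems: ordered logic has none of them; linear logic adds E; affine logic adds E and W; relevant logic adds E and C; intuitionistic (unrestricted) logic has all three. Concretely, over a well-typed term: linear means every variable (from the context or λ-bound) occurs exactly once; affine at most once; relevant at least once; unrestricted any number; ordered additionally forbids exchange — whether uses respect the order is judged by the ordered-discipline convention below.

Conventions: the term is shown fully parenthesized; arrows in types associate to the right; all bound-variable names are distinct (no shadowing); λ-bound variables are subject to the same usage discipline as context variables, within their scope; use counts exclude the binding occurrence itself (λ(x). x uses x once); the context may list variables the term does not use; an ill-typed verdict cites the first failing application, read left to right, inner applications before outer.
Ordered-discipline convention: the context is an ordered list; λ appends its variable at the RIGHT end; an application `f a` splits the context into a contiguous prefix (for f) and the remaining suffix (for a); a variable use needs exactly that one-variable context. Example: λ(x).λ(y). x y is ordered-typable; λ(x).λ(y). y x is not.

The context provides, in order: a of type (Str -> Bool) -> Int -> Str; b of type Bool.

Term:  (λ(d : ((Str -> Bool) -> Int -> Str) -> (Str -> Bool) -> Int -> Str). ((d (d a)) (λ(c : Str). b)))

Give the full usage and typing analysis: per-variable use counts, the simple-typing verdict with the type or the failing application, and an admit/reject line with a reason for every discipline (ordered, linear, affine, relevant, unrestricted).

use counts: a: 1×; b: 1×; d (λ-bound): 2×; c (λ-bound): 0×
uses in reading order: d, d, a, b
typing: well-typed — term : (((Str -> Bool) -> Int -> Str) -> (Str -> Bool) -> Int -> Str) -> Int -> Str
ordered: ✗ — d ×2 used more than once (contraction); needs weakening: c unused
linear: ✗ — d ×2 used more than once (contraction); needs weakening: c unused
affine: ✗ — d ×2 used more than once (contraction)
relevant: ✗ — needs weakening: c unused
unrestricted: ✓ — type-checks ((((Str -> Bool) -> Int -> Str) -> (Str -> Bool) -> Int -> Str) -> Int -> Str) and nothing is barred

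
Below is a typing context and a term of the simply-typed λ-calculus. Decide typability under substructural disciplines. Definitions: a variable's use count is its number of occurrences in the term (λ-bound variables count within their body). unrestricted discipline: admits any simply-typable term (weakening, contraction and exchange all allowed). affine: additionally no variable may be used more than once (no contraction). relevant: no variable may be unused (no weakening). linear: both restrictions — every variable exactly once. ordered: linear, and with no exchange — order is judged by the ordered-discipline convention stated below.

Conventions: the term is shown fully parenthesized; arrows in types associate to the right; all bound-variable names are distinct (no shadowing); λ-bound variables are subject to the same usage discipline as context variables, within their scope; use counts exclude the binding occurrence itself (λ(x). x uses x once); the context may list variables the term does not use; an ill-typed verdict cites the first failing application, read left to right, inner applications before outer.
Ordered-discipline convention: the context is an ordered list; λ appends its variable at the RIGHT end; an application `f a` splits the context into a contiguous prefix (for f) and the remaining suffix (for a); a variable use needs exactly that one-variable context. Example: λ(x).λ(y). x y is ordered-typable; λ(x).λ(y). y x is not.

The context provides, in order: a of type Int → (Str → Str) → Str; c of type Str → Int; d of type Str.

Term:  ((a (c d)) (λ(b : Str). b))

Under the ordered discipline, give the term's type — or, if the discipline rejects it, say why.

term : Str
usage: a: 1; c: 1; d: 1; b (λ-bound): 1
order of uses: a, c, d, b
typing: the term checks, with type Str
summary: ordered ✓, linear ✓, affine ✓, relevant ✓, unrestricted ✓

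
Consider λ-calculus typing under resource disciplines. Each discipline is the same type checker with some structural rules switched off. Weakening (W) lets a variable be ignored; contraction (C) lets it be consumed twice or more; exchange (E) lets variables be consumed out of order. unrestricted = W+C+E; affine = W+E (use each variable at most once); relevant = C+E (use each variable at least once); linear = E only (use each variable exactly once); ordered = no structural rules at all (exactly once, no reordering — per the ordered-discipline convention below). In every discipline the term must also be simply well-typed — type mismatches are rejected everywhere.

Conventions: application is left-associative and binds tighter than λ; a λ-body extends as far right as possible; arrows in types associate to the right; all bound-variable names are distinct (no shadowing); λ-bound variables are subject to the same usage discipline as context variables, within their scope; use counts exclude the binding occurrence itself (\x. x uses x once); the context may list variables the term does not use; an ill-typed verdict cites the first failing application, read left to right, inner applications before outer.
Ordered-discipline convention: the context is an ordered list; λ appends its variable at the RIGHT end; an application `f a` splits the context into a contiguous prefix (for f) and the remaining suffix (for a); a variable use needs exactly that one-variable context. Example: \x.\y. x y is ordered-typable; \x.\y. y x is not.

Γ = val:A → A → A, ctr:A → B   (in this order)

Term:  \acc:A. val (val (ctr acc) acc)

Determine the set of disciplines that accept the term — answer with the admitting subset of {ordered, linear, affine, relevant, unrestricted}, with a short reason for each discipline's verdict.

admitted in: none
use counts: val: 2×; ctr: 1×; acc [bound]: 2×
left-to-right use order: val, val, ctr, acc, acc
typing: ill-typed: an argument B mismatches the expected A
ordered: ✗ — the type mismatch rejects it
linear: ✗ — not simply typable
affine: ✗ — fails simple typing
relevant: ✗ — a type mismatch blocks all five
unrestricted: ✗ — the type mismatch rejects it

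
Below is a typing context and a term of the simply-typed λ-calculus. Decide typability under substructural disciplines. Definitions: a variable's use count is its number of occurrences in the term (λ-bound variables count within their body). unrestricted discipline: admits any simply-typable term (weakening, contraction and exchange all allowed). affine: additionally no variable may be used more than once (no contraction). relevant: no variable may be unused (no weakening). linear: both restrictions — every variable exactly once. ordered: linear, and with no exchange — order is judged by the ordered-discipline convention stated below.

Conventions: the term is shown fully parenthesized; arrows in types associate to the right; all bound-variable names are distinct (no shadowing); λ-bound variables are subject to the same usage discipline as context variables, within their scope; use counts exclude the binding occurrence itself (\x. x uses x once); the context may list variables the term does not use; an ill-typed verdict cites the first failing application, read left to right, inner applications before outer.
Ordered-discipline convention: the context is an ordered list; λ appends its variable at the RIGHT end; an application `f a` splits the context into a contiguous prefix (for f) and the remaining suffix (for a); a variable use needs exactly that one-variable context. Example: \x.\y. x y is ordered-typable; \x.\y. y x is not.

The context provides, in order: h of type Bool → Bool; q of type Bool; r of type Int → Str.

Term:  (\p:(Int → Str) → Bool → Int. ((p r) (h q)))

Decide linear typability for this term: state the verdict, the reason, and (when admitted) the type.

yes — exactly-once usage across h, q, r, p; term : ((Int → Str) → Bool → Int) → Int
counts: h: 1×; q: 1×; r: 1×; p (λ-bound): 1×
left-to-right use order: p, r, h, q
typing: well-typed — term : ((Int → Str) → Bool → Int) → Int
all disciplines: ordered ✗ · linear ✓ · affine ✓ · relevant ✓ · unrestricted ✓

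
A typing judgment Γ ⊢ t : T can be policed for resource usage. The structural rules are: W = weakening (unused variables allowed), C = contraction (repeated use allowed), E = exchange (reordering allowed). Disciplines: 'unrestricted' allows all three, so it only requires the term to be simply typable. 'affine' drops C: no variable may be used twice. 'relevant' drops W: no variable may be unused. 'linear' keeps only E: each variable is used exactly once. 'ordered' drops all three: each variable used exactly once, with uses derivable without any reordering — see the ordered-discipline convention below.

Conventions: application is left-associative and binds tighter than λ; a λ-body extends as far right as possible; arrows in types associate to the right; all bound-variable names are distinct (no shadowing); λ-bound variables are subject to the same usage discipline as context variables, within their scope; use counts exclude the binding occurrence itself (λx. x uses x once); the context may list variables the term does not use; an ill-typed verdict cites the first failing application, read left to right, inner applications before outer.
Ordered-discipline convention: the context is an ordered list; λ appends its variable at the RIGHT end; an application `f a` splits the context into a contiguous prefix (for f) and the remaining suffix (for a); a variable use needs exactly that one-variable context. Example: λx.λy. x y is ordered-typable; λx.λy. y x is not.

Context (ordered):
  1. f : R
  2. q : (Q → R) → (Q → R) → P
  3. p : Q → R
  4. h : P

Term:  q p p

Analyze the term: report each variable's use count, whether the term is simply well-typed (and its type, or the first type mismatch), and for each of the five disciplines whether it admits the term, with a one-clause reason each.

counts: f=0, q=1, p=2, h=0
uses in reading order: q, p, p
typing: the term checks, with type P
ordered: ✗, needs contraction — p ×2; unused: f, h — weakening required
linear: ✗, needs contraction — p ×2; unused: f, h — weakening required
affine: ✗, needs contraction — p ×2
relevant: ✗, unused: f, h — weakening required
unrestricted: ✓, well-typed at P; no restrictions here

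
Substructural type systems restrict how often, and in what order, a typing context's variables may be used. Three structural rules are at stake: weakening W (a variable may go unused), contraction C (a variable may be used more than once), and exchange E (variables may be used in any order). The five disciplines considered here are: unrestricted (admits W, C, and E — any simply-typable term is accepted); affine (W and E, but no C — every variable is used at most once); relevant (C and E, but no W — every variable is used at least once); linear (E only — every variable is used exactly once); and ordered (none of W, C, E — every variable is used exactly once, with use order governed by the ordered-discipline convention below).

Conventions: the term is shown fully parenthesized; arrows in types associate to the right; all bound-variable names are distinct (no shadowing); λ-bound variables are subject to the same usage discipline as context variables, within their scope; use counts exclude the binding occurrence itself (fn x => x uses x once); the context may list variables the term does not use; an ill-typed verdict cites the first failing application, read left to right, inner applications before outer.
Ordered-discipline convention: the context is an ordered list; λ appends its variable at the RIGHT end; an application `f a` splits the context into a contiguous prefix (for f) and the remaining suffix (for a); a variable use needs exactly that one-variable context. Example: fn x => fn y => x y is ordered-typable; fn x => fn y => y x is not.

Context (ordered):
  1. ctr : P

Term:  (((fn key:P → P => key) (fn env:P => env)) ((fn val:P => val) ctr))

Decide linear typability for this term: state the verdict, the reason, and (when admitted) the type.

yes — ctr, key, env, val: one use apiece; term : P
usage: ctr: 1×, key [bound]: 1×, env [bound]: 1×, val [bound]: 1×
use order (left to right): key, env, val, ctr
typing: well-typed at P
all disciplines: ordered ✓; linear ✓; affine ✓; relevant ✓; unrestricted ✓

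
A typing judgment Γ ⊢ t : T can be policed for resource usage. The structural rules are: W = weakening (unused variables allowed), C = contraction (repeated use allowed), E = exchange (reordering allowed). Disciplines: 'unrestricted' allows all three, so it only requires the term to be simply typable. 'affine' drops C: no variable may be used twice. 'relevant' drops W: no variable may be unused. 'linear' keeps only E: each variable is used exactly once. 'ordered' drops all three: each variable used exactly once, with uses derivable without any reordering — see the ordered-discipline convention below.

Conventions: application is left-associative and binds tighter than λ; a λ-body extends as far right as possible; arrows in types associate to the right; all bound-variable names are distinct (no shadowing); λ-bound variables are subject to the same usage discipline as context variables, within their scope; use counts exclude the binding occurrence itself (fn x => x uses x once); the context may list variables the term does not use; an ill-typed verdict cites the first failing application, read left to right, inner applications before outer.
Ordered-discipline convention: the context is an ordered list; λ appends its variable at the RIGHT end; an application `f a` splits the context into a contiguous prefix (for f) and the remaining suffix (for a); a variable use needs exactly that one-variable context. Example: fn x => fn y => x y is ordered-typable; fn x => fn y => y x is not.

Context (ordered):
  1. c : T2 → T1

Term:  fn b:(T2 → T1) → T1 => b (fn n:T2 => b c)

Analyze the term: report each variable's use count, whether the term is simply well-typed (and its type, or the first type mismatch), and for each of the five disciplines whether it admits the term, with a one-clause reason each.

variable uses: c ×1; b (λ-bound) ×2; n (λ-bound) ×0
order of uses: b, b, c
typing: well-typed — term : ((T2 → T1) → T1) → T1
ordered ✗ (b ×2 used more than once (contraction); needs weakening: n unused)
linear ✗ (b ×2 used more than once (contraction); needs weakening: n unused)
affine ✗ (b ×2 used more than once (contraction))
relevant ✗ (needs weakening: n unused)
unrestricted ✓ (type-checks (((T2 → T1) → T1) → T1) and nothing is barred)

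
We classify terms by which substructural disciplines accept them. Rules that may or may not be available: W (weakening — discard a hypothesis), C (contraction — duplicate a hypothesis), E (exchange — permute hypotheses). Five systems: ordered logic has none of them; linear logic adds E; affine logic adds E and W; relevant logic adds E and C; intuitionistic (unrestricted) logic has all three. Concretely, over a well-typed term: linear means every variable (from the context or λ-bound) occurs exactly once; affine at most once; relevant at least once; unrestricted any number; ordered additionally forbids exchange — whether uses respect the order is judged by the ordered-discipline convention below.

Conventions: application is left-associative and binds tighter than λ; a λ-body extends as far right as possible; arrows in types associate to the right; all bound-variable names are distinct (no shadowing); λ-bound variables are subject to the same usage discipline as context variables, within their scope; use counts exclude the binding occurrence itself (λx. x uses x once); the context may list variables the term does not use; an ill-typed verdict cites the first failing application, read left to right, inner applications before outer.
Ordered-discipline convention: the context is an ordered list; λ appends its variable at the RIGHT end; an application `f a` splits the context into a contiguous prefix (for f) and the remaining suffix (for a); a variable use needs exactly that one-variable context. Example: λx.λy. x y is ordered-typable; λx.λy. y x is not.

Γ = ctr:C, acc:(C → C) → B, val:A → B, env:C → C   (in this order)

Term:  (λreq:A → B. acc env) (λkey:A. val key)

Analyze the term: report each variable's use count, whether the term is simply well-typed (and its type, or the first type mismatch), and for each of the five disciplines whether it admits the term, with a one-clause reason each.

use counts: ctr: 0; acc: 1; val: 1; env: 1; req (bound): 0; key (bound): 1
order of uses: acc, env, val, key
typing: well-typed at B
ordered: ✗, ctr, req never used (weakening)
linear: ✗, ctr, req never used (weakening)
affine: ✓, no duplicate uses among ctr, acc, val, env, req, key
relevant: ✗, ctr, req never used (weakening)
unrestricted: ✓, type-checks (B) and nothing is barred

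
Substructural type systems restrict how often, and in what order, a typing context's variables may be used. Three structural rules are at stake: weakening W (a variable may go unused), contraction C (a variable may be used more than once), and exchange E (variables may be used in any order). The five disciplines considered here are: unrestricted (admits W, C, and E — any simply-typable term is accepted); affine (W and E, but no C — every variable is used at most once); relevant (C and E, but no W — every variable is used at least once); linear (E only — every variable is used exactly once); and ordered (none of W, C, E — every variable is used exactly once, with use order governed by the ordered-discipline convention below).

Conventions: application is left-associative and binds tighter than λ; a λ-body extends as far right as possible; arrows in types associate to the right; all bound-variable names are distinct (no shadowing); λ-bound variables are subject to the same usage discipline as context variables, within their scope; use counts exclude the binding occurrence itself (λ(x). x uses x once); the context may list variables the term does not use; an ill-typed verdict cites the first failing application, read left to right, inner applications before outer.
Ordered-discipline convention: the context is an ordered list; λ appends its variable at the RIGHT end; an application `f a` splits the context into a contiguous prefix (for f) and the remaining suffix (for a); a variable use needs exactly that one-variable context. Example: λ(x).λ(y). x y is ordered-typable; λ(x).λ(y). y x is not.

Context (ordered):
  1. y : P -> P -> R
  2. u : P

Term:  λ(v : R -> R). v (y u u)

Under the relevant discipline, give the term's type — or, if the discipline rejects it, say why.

term : (R -> R) -> R
counts: y ×1; u ×2; v (λ-bound) ×1
order of uses: v, y, u, u
typing: the term checks, with type (R -> R) -> R
all disciplines: ordered ✗, linear ✗, affine ✗, relevant ✓, unrestricted ✓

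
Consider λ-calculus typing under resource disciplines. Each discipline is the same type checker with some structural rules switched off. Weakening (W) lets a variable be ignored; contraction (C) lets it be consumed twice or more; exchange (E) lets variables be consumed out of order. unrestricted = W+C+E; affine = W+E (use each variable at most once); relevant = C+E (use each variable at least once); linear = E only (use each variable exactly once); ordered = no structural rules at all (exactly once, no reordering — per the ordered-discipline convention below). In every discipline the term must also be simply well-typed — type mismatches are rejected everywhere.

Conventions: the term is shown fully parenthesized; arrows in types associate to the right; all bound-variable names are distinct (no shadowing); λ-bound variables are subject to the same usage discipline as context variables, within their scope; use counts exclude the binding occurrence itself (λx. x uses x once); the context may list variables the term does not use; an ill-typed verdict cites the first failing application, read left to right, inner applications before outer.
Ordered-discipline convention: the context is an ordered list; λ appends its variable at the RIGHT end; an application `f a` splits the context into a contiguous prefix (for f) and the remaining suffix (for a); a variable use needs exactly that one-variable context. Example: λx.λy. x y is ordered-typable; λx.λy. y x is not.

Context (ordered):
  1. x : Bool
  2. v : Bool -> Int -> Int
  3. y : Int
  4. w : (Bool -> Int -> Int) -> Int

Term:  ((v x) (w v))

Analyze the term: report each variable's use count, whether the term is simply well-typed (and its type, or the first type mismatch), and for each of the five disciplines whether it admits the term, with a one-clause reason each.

variable uses: x: 1×, v: 2×, y: 0×, w: 1×
order of uses: v, x, w, v
typing: well-typed at Int
ordered: ✗, needs contraction — v ×2; y never used (weakening)
linear: ✗, needs contraction — v ×2; y never used (weakening)
affine: ✗, needs contraction — v ×2
relevant: ✗, y never used (weakening)
unrestricted: ✓, well-typed at Int; no restrictions here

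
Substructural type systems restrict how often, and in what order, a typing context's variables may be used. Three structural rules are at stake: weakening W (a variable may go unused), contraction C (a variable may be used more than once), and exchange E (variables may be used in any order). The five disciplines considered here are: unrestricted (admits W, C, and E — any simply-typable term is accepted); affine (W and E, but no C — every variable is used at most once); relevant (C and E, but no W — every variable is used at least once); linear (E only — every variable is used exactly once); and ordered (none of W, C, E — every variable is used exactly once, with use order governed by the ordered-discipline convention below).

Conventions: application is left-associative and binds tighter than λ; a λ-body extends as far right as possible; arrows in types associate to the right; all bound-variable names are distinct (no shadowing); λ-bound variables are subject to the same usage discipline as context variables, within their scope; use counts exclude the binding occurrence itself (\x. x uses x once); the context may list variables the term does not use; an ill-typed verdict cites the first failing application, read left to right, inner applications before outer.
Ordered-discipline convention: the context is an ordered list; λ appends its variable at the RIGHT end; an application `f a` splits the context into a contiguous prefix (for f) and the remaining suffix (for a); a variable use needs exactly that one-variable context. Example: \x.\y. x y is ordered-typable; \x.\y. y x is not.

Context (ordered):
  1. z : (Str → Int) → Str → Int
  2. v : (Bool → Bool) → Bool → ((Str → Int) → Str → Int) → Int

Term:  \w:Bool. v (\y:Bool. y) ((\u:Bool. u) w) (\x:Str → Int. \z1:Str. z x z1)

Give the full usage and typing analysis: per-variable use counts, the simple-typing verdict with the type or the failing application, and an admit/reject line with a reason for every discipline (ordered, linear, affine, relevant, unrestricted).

use counts: z: 1; v: 1; w (bound): 1; y (bound): 1; u (bound): 1; x (bound): 1; z1 (bound): 1
order of uses: v, y, u, w, z, x, z1
typing: well-typed — term : Bool → Int
ordered: ✗, no ordered split (uses run v, y, u, w, z, x, z1)
linear: ✓, exactly-once usage across z, v, w, y, u, x, z1
affine: ✓, z, v, w, y, u, x, z1: no repeats, contraction unneeded
relevant: ✓, at least one use each (z, v, w, y, u, x, z1)
unrestricted: ✓, well-typed at Bool → Int; no restrictions here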